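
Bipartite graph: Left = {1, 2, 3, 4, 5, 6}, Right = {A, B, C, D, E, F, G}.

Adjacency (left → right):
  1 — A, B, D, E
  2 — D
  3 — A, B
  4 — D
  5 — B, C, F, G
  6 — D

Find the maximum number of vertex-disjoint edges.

4

For example, pair 1→E, 2→D, 3→A, 5→B.
The set {2, 4, 6} has only 1 neighbour ({D}), so by Hall's theorem at most 4 of the 6 left vertices can be matched.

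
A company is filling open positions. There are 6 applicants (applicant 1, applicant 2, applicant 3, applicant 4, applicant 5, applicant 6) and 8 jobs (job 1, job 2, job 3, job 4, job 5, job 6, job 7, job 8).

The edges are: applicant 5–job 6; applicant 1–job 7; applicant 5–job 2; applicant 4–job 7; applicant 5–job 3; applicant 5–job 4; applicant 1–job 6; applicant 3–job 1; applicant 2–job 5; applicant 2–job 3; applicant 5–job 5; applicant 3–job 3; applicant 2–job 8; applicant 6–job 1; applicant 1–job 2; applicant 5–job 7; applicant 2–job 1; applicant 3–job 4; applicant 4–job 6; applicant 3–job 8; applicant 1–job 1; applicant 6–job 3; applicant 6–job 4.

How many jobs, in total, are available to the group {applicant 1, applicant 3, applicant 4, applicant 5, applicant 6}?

The union of neighbours of {applicant 1, applicant 3, applicant 4, applicant 5, applicant 6} is {job 1, job 2, job 3, job 4, job 5, job 6, job 7, job 8}, which has 8 elements.
Since |N(S)| = 8 ≥ |S| = 5, Hall's condition holds for this subset.

8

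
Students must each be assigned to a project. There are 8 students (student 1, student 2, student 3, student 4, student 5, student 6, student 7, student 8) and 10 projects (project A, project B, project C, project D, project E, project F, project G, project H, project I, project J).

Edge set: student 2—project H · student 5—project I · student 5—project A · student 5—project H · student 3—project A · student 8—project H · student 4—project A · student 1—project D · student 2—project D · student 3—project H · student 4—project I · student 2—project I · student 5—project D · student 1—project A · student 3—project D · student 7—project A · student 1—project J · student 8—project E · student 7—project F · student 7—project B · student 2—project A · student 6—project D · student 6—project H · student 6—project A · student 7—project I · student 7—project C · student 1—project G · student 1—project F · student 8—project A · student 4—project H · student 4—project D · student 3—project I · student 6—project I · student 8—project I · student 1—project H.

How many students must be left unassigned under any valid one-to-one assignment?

1

One maximum matching: student 1-project G, student 2-project H, student 3-project D, student 4-project A, student 5-project I, student 7-project F, student 8-project E.
The set {student 2, student 3, student 4, student 5, student 6} has only 4 neighbours ({project A, project D, project H, project I}), so by Hall's theorem at most 7 of the 8 students can be matched.
That matches 7 of the 8, leaving 1 unmatched; no matching can do better.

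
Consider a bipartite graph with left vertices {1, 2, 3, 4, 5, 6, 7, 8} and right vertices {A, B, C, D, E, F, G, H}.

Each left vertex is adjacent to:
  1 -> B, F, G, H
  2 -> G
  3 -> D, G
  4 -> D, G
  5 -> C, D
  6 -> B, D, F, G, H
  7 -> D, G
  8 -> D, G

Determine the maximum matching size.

For example, pair 1–B, 2–G, 3–D, 5–C, 6–H.
The set {2, 3, 4, 7, 8} has only 2 neighbours ({D, G}), so by Hall's theorem at most 5 of the 8 left vertices can be matched.

5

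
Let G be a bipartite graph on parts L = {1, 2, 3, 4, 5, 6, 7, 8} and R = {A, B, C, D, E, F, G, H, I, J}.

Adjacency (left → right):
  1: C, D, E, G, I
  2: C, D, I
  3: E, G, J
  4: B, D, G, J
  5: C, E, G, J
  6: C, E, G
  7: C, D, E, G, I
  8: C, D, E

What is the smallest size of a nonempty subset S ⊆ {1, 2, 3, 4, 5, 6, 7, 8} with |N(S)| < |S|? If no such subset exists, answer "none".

7

Take S = {1, 2, 3, 5, 6, 7, 8}. Its neighbourhood is {C, D, E, G, I, J}, so |N(S)| = 6 < |S| = 7.
Every subset of size less than 7 has at least as many neighbours as members, so 7 is the minimum.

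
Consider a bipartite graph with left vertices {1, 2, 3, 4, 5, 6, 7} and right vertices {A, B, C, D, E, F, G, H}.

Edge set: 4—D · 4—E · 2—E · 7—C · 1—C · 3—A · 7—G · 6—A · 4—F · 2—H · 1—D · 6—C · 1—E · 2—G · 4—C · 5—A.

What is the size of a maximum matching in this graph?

For example, pair 1–D, 2–E, 3–A, 4–F, 6–C, 7–G.
The set {3, 5} has only 1 neighbour ({A}), so by Hall's theorem at most 6 of the 7 left vertices can be matched.

6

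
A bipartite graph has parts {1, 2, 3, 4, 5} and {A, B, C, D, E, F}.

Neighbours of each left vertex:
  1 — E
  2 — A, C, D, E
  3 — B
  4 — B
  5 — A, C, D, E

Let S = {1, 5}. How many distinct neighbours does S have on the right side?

4

The union of neighbours of {1, 5} is {A, C, D, E}, which has 4 elements.
Since |N(S)| = 4 ≥ |S| = 2, Hall's condition holds for this subset.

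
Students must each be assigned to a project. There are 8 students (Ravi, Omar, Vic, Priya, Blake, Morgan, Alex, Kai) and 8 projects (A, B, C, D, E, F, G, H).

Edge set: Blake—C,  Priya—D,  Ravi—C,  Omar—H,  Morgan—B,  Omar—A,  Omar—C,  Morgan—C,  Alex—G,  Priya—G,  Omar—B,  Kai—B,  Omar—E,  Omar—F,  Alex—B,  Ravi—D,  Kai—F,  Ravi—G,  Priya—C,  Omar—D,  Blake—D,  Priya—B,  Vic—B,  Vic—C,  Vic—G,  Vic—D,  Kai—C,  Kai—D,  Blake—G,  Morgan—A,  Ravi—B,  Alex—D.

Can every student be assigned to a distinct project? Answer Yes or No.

The set {Ravi, Vic, Priya, Blake, Alex} has only 4 neighbours ({B, C, D, G}), so by Hall's theorem at most 7 of the 8 students can be matched.
Hence no matching covers every student.

No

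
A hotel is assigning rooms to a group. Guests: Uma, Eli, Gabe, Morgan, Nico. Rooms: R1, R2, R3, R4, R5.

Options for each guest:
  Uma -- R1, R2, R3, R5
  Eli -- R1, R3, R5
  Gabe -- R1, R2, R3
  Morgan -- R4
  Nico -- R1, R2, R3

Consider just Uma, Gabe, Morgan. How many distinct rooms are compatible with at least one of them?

5

The union of neighbours of {Uma, Gabe, Morgan} is {R1, R2, R3, R4, R5}, which has 5 elements.
Since |N(S)| = 5 ≥ |S| = 3, Hall's condition holds for this subset.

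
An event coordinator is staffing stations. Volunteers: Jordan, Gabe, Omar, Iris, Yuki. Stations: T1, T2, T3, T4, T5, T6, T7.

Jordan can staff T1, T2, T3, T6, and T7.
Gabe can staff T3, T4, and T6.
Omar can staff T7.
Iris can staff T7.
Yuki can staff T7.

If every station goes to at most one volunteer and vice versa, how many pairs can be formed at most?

For example, pair Jordan–T3, Gabe–T6, Omar–T7.
The set {Omar, Iris, Yuki} has only 1 neighbour ({T7}), so by Hall's theorem at most 3 of the 5 volunteers can be matched.

3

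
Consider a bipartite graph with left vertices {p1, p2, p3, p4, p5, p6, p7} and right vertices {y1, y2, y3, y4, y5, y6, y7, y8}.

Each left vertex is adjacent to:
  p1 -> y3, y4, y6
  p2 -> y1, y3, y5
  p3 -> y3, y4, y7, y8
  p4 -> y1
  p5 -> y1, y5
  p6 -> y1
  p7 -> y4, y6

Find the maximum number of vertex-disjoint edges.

6

For example, pair p1–y6, p2–y3, p3–y8, p4–y1, p5–y5, p7–y4.
The set {p4, p6} has only 1 neighbour ({y1}), so by Hall's theorem at most 6 of the 7 left vertices can be matched.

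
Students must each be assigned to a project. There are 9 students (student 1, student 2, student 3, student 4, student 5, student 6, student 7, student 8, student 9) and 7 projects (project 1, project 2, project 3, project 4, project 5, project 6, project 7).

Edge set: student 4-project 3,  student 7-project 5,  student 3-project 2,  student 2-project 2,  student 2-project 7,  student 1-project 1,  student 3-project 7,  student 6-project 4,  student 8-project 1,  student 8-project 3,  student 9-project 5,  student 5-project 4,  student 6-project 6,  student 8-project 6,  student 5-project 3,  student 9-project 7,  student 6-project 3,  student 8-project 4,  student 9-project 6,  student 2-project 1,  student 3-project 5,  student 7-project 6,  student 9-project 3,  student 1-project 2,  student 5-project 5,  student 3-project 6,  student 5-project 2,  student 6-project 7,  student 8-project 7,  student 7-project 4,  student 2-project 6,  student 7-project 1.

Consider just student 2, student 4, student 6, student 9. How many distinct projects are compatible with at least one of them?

The union of neighbours of {student 2, student 4, student 6, student 9} is {project 1, project 2, project 3, project 4, project 5, project 6, project 7}, which has 7 elements.
Since |N(S)| = 7 ≥ |S| = 4, Hall's condition holds for this subset.

7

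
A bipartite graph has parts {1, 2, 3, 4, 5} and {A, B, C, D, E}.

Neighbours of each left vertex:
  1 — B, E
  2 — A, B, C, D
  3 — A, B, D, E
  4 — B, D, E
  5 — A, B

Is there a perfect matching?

A valid assignment of size 5: 1→E, 2→C, 3→A, 4→D, 5→B.
Every left vertex is matched, so this is a perfect matching.

Yes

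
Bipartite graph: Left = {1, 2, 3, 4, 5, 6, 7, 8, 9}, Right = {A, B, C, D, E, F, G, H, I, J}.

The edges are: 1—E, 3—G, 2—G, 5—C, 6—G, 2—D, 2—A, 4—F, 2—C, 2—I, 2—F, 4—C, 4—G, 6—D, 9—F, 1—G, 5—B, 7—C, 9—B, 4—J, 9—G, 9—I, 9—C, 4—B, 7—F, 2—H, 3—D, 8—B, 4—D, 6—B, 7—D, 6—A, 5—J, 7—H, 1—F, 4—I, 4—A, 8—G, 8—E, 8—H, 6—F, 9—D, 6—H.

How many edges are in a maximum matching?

9

One maximum matching: 1-F, 2-H, 3-D, 4-J, 5-B, 6-A, 7-C, 8-E, 9-G.
All 9 left vertices are matched, so no larger matching exists.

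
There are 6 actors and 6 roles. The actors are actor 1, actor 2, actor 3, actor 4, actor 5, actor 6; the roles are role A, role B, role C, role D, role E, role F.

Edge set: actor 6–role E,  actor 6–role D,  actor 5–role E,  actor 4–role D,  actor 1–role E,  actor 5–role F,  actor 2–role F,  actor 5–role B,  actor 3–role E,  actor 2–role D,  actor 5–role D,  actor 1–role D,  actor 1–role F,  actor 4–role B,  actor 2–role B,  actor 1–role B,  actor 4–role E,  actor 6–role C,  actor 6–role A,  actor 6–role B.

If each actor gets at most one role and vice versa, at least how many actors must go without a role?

1

One maximum matching: actor 1–role B, actor 2–role F, actor 3–role E, actor 4–role D, actor 6–role C.
The set {actor 1, actor 2, actor 3, actor 4, actor 5} has only 4 neighbours ({role B, role D, role E, role F}), so by Hall's theorem at most 5 of the 6 actors can be matched.
That matches 5 of the 6, leaving 1 unmatched; no matching can do better.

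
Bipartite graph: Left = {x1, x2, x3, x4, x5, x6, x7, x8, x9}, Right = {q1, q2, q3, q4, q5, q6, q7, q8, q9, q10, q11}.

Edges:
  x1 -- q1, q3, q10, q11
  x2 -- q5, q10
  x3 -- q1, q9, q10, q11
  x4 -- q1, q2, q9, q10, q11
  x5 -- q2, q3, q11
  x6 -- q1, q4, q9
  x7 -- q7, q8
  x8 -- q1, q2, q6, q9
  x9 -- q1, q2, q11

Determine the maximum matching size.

For example, pair x1–q3, x2–q5, x3–q10, x4–q9, x5–q2, x6–q4, x7–q8, x8–q6, x9–q11.
This saturates every left vertex, so 9 is the maximum.

9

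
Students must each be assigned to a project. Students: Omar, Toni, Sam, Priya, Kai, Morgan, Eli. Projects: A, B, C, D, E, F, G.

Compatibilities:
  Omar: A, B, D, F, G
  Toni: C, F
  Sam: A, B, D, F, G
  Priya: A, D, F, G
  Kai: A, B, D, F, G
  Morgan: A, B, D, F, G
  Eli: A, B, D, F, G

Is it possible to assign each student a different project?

The set {Omar, Sam, Priya, Kai, Morgan, Eli} has only 5 neighbours ({A, B, D, F, G}), so by Hall's theorem at most 6 of the 7 students can be matched.
Hence no matching covers every student.

No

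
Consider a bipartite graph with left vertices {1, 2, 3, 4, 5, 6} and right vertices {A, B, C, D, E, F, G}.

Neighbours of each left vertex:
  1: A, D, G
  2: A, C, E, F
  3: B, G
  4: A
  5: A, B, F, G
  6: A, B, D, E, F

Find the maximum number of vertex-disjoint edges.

A valid assignment of size 6: 1–D, 2–C, 3–G, 4–A, 5–B, 6–E.
All 6 left vertices are matched, so no larger matching exists.

6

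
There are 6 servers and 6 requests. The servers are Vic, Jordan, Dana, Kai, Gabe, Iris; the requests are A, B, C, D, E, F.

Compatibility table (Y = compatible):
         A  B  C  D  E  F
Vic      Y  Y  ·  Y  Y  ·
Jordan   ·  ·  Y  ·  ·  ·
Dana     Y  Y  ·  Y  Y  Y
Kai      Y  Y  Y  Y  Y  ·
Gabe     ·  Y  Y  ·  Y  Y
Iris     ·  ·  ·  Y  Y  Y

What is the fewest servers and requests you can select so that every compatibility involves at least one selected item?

The 6 edges Vic–B, Jordan–C, Dana–A, Kai–D, Gabe–F, Iris–E form a matching, so any vertex cover needs at least 6 vertices (one per matched edge).
Conversely {Vic, Jordan, Dana, Kai, Gabe, Iris} meets every edge and has exactly 6 vertices, so 6 is optimal.

6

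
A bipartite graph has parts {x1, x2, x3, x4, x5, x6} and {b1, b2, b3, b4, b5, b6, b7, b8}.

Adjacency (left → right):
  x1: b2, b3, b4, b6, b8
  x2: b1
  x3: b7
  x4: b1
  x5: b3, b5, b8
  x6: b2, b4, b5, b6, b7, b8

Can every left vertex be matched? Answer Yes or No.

The set {x2, x4} has only 1 neighbour ({b1}), so by Hall's theorem at most 5 of the 6 left vertices can be matched.
Hence no matching covers every left vertex.

No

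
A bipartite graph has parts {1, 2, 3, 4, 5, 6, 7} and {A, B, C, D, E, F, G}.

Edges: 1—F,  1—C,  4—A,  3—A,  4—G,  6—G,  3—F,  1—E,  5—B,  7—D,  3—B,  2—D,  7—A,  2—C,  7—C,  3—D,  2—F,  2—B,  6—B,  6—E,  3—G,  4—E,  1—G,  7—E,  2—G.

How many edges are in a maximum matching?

7

One maximum matching: 1→C, 2→D, 3→F, 4→A, 5→B, 6→G, 7→E.
All 7 left vertices are matched, so no larger matching exists.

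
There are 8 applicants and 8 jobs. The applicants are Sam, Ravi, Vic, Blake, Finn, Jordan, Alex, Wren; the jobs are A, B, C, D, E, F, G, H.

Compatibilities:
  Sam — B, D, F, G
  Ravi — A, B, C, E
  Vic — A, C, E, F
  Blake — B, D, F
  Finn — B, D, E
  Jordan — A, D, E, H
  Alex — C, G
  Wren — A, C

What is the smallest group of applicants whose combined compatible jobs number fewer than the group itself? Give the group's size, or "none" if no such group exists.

A matching saturating every applicant exists, for instance Sam→B, Ravi→A, Vic→F, Blake→D, Finn→E, Jordan→H, Alex→G, Wren→C.
By Hall's marriage theorem, this means |N(S)| ≥ |S| for every subset S, so no violating subset exists.

none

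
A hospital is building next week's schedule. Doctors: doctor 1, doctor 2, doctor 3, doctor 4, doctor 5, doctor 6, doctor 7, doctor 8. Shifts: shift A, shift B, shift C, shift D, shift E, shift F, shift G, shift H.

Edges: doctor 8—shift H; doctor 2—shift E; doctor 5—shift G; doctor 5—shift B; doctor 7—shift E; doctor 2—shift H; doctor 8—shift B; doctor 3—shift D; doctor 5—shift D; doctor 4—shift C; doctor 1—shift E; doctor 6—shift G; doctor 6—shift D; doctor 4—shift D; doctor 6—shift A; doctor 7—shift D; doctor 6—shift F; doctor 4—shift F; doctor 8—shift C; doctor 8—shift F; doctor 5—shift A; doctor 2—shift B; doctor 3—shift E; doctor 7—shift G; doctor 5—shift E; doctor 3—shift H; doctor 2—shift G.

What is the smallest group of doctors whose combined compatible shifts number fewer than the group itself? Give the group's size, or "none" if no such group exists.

none

A matching saturating every doctor exists, for instance doctor 1→shift E, doctor 2→shift B, doctor 3→shift H, doctor 4→shift C, doctor 5→shift A, doctor 6→shift G, doctor 7→shift D, doctor 8→shift F.
By Hall's marriage theorem, this means |N(S)| ≥ |S| for every subset S, so no violating subset exists.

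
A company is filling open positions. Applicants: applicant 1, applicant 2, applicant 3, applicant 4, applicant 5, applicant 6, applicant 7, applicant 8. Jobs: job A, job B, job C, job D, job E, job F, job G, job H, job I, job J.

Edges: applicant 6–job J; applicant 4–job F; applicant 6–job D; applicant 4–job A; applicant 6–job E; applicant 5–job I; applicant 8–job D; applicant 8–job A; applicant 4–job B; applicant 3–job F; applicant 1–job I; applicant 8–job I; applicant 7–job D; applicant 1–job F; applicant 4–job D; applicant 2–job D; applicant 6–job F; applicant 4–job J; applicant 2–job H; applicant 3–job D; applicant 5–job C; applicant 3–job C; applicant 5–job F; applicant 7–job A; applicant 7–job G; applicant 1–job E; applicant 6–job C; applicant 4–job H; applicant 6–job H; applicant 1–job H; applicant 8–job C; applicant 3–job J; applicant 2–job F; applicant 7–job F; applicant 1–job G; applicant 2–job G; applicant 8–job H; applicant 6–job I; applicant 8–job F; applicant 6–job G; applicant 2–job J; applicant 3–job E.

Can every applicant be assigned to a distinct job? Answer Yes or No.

Yes

One maximum matching: applicant 1-job I, applicant 2-job G, applicant 3-job J, applicant 4-job H, applicant 5-job C, applicant 6-job D, applicant 7-job A, applicant 8-job F.
Every applicant is matched, so this matching saturates all of them.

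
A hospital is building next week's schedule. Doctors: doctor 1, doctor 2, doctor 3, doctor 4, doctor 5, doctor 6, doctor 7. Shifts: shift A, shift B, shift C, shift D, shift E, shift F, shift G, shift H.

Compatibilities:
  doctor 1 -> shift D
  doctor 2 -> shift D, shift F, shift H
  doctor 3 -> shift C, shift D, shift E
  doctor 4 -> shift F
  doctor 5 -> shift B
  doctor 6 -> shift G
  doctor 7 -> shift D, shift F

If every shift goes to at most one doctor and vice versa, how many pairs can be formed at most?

A valid assignment of size 6: doctor 1-shift D, doctor 2-shift H, doctor 3-shift E, doctor 4-shift F, doctor 5-shift B, doctor 6-shift G.
The set {doctor 1, doctor 4, doctor 7} has only 2 neighbours ({shift D, shift F}), so by Hall's theorem at most 6 of the 7 doctors can be matched.

6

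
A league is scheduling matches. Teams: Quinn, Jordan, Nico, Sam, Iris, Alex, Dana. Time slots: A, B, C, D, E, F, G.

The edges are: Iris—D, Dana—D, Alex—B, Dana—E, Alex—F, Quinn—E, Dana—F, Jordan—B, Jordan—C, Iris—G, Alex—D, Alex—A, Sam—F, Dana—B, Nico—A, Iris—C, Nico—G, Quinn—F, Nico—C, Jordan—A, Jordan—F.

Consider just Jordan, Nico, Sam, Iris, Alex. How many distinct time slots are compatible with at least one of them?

The union of neighbours of {Jordan, Nico, Sam, Iris, Alex} is {A, B, C, D, F, G}, which has 6 elements.
Since |N(S)| = 6 ≥ |S| = 5, Hall's condition holds for this subset.

6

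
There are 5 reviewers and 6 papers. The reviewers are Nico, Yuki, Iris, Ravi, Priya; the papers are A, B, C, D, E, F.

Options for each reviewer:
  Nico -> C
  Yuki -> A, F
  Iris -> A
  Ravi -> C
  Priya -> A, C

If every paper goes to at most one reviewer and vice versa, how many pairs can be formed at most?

For example, pair Nico→C, Yuki→F, Iris→A.
The set {Nico, Iris, Ravi, Priya} has only 2 neighbours ({A, C}), so by Hall's theorem at most 3 of the 5 reviewers can be matched.

3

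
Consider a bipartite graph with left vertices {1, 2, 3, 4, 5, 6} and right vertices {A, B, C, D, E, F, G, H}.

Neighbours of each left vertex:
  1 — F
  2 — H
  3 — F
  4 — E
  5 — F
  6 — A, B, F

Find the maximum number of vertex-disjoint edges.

For example, pair 1–F, 2–H, 4–E, 6–B.
The set {1, 3, 5} has only 1 neighbour ({F}), so by Hall's theorem at most 4 of the 6 left vertices can be matched.

4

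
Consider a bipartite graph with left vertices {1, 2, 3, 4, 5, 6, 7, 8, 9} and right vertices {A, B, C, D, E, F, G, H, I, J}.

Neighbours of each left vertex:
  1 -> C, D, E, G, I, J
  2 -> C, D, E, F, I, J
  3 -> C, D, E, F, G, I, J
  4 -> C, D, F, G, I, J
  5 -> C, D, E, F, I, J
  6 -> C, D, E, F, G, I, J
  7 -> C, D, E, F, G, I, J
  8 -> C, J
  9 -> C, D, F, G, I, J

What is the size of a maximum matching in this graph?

A valid assignment of size 7: 1-C, 2-I, 3-E, 4-D, 5-F, 6-G, 7-J.
The set {1, 2, 3, 4, 5, 6, 7, 8, 9} has only 7 neighbours ({C, D, E, F, G, I, J}), so by Hall's theorem at most 7 of the 9 left vertices can be matched.

7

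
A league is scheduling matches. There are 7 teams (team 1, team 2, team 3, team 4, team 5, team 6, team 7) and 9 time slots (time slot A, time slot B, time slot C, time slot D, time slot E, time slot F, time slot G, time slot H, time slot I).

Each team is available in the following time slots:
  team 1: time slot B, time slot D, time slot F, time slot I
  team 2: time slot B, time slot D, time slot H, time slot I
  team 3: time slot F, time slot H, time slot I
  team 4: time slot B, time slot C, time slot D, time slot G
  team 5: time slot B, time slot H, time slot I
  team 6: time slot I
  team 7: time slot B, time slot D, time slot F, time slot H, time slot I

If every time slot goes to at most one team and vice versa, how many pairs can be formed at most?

6

One maximum matching: team 1–time slot D, team 2–time slot B, team 3–time slot F, team 4–time slot C, team 5–time slot H, team 6–time slot I.
The set {team 1, team 2, team 3, team 5, team 6, team 7} has only 5 neighbours ({time slot B, time slot D, time slot F, time slot H, time slot I}), so by Hall's theorem at most 6 of the 7 teams can be matched.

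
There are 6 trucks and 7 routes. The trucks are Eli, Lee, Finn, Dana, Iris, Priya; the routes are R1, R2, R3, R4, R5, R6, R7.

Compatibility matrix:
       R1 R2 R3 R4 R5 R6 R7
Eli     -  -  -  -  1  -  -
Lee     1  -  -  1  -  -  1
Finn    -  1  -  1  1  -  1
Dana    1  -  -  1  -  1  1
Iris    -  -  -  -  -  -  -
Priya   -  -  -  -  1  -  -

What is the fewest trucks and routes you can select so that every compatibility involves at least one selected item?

{Lee, Finn, Dana, R5} is a vertex cover of size 4: every edge has an endpoint in this set.
No smaller cover exists because Eli–R5, Lee–R1, Finn–R4, Dana–R7 is a matching of size 4, and a cover must include an endpoint of each of these disjoint edges (König's theorem).

4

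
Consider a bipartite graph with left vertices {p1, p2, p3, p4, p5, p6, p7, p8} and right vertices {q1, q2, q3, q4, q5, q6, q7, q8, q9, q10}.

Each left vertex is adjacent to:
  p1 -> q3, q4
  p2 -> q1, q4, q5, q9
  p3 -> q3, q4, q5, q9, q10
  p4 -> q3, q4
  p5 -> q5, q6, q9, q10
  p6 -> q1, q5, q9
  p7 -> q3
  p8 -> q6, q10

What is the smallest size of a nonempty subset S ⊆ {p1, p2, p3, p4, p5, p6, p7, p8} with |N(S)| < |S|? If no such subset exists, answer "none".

Take S = {p1, p4, p7}. Its neighbourhood is {q3, q4}, so |N(S)| = 2 < |S| = 3.
Every subset of size less than 3 has at least as many neighbours as members, so 3 is the minimum.

3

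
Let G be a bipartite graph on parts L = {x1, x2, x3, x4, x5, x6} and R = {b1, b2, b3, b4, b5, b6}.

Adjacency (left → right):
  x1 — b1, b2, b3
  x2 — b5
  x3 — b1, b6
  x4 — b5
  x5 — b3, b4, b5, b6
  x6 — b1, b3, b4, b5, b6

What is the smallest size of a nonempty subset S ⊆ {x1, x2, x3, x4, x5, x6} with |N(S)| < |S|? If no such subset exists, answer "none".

2

Take S = {x2, x4}. Its neighbourhood is {b5}, so |N(S)| = 1 < |S| = 2.
No single vertex violates Hall's condition since each has at least one neighbour, so 2 is the minimum.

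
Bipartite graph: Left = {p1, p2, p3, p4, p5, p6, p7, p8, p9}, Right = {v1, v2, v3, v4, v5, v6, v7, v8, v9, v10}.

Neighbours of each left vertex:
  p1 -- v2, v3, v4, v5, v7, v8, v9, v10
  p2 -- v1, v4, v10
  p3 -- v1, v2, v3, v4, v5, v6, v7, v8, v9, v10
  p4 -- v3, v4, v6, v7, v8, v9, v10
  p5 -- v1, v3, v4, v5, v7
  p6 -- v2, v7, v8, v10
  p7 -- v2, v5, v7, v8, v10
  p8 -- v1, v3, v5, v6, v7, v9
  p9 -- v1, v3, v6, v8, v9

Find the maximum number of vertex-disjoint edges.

9

A valid assignment of size 9: p1-v8, p2-v4, p3-v2, p4-v10, p5-v1, p6-v7, p7-v5, p8-v6, p9-v3.
All 9 left vertices are matched, so no larger matching exists.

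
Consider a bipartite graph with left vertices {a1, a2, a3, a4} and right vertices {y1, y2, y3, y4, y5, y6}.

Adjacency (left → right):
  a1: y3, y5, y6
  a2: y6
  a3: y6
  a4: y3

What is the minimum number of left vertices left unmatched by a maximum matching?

One maximum matching: a1→y5, a2→y6, a4→y3.
The set {a2, a3} has only 1 neighbour ({y6}), so by Hall's theorem at most 3 of the 4 left vertices can be matched.
That matches 3 of the 4, leaving 1 unmatched; no matching can do better.

1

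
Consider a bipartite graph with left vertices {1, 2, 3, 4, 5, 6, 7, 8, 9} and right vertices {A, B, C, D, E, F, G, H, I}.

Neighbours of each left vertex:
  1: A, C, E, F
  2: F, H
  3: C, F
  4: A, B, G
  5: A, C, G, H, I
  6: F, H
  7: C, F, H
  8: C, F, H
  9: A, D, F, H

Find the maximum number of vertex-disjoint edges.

For example, pair 1→E, 2→H, 3→C, 4→B, 5→G, 6→F, 9→D.
The set {2, 3, 6, 7, 8} has only 3 neighbours ({C, F, H}), so by Hall's theorem at most 7 of the 9 left vertices can be matched.

7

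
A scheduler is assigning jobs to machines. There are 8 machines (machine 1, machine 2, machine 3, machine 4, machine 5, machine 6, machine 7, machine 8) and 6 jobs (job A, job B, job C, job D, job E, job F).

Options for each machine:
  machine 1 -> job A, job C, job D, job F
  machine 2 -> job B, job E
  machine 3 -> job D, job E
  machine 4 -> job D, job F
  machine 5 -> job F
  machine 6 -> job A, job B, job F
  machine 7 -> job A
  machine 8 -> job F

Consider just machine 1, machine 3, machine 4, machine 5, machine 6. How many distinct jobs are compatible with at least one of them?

The union of neighbours of {machine 1, machine 3, machine 4, machine 5, machine 6} is {job A, job B, job C, job D, job E, job F}, which has 6 elements.
Since |N(S)| = 6 ≥ |S| = 5, Hall's condition holds for this subset.

6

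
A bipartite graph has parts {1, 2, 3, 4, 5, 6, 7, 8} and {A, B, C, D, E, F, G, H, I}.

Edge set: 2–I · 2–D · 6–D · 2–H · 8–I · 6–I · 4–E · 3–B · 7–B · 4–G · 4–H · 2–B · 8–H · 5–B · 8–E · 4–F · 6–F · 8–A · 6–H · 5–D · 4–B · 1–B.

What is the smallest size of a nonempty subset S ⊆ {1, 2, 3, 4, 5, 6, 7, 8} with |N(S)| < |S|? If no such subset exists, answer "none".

2

Take S = {1, 3}. Its neighbourhood is {B}, so |N(S)| = 1 < |S| = 2.
No single vertex violates Hall's condition since each has at least one neighbour, so 2 is the minimum.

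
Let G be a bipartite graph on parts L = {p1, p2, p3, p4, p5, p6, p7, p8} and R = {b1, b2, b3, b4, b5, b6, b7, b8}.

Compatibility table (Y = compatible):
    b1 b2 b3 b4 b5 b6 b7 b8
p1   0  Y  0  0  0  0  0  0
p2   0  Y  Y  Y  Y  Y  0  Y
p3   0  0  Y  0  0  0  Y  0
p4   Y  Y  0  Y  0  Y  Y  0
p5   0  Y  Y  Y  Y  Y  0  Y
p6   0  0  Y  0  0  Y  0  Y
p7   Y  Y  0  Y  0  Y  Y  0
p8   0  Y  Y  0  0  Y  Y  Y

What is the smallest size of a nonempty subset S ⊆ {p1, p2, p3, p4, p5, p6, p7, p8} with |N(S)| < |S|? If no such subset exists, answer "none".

none

A matching saturating every left vertex exists, for instance p1→b2, p2→b4, p3→b3, p4→b6, p5→b5, p6→b8, p7→b1, p8→b7.
By Hall's marriage theorem, this means |N(S)| ≥ |S| for every subset S, so no violating subset exists.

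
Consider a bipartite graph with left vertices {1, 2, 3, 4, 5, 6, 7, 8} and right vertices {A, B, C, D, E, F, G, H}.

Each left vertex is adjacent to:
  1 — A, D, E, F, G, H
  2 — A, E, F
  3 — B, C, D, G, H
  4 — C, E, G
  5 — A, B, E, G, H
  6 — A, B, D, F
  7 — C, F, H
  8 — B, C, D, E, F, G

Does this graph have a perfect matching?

Yes

A valid assignment of size 8: 1→E, 2→F, 3→B, 4→C, 5→A, 6→D, 7→H, 8→G.
Every left vertex is matched, so this is a perfect matching.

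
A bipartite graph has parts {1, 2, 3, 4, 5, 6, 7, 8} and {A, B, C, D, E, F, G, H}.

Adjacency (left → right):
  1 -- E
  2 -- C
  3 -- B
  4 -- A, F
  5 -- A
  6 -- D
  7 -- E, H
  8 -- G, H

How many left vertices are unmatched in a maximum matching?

0

A valid assignment of size 8: 1-E, 2-C, 3-B, 4-F, 5-A, 6-D, 7-H, 8-G.
This saturates every left vertex, so 8 is the maximum.
That matches 8 of the 8, leaving 0 unmatched; no matching can do better.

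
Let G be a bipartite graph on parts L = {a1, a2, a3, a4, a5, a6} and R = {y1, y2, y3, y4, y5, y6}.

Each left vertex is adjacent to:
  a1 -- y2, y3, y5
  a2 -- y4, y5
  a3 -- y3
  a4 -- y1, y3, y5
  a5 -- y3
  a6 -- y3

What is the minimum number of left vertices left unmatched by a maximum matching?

2

A valid assignment of size 4: a1–y2, a2–y4, a3–y3, a4–y1.
The set {a3, a5, a6} has only 1 neighbour ({y3}), so by Hall's theorem at most 4 of the 6 left vertices can be matched.
That matches 4 of the 6, leaving 2 unmatched; no matching can do better.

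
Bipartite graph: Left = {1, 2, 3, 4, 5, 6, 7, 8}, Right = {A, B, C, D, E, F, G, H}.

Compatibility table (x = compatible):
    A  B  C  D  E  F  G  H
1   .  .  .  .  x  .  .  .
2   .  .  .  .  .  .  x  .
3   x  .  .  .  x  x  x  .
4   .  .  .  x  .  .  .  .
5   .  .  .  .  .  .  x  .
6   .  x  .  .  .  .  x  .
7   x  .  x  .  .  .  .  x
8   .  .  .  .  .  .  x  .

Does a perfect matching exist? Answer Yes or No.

No

The set {2, 5, 8} has only 1 neighbour ({G}), so by Hall's theorem at most 6 of the 8 left vertices can be matched.
Hence no matching covers every left vertex.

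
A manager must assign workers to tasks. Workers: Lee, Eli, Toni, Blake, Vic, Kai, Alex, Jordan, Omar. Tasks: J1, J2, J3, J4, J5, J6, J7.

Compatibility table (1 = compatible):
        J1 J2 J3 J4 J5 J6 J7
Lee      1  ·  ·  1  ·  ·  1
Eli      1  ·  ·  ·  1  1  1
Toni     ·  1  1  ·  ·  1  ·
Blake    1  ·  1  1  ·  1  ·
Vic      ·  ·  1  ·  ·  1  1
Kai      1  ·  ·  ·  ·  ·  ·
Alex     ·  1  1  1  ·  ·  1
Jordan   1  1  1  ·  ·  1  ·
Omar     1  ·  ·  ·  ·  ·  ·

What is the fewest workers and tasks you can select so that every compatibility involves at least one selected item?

A maximum matching has 7 edges (e.g. Lee–J4, Eli–J5, Toni–J2, Blake–J6, Vic–J7, Kai–J1, Alex–J3).
By König's theorem the minimum vertex cover has the same size. One such cover is {Eli, J1, J2, J3, J4, J6, J7}.

7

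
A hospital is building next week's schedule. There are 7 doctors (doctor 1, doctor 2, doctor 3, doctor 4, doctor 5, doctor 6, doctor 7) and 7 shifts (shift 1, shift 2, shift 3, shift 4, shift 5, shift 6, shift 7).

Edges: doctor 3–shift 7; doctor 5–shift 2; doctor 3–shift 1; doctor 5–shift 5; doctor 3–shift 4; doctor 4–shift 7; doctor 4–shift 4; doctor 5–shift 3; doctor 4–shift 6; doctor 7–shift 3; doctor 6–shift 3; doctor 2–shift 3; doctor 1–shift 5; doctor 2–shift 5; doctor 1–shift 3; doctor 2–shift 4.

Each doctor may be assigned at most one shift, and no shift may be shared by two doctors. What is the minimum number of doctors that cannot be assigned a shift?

One maximum matching: doctor 1-shift 5, doctor 2-shift 4, doctor 3-shift 1, doctor 4-shift 6, doctor 5-shift 2, doctor 6-shift 3.
The set {doctor 6, doctor 7} has only 1 neighbour ({shift 3}), so by Hall's theorem at most 6 of the 7 doctors can be matched.
That matches 6 of the 7, leaving 1 unmatched; no matching can do better.

1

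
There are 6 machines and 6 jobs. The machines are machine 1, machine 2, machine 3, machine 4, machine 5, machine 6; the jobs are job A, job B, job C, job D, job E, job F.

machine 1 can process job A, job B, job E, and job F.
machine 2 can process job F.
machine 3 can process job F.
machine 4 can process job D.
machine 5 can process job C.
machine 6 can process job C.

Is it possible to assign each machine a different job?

No

The set {machine 2, machine 3, machine 5, machine 6} has only 2 neighbours ({job C, job F}), so by Hall's theorem at most 4 of the 6 machines can be matched.
Hence no matching covers every machine.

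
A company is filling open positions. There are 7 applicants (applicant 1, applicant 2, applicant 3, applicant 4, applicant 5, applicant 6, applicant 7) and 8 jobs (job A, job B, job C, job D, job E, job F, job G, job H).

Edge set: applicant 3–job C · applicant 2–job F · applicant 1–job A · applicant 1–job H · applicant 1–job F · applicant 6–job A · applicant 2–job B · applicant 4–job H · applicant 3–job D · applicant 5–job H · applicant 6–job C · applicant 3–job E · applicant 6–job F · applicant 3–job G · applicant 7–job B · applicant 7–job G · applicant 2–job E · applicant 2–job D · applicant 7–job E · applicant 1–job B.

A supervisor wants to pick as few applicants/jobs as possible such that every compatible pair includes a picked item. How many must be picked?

A maximum matching has 6 edges (e.g. applicant 1–job F, applicant 2–job E, applicant 3–job D, applicant 4–job H, applicant 6–job A, applicant 7–job G).
By König's theorem the minimum vertex cover has the same size. One such cover is {applicant 1, applicant 2, applicant 3, applicant 6, applicant 7, job H}.

6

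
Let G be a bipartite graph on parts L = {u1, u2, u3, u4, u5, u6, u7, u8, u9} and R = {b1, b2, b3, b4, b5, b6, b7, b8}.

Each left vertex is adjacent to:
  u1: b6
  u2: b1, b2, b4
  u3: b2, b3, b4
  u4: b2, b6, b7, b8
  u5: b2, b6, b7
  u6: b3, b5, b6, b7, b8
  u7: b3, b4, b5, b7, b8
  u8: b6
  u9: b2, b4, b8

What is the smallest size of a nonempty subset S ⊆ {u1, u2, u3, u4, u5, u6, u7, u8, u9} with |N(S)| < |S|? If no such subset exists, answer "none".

Take S = {u1, u8}. Its neighbourhood is {b6}, so |N(S)| = 1 < |S| = 2.
No single vertex violates Hall's condition since each has at least one neighbour, so 2 is the minimum.

2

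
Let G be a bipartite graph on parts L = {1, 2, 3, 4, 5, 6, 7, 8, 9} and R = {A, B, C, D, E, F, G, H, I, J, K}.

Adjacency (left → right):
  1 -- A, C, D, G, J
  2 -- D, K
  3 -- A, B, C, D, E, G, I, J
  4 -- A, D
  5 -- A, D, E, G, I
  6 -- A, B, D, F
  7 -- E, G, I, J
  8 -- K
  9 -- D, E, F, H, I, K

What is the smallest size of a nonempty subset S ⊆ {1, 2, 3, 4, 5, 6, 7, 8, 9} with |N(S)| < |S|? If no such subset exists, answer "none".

A matching saturating every left vertex exists, for instance 1→J, 2→D, 3→B, 4→A, 5→G, 6→F, 7→I, 8→K, 9→E.
By Hall's marriage theorem, this means |N(S)| ≥ |S| for every subset S, so no violating subset exists.

none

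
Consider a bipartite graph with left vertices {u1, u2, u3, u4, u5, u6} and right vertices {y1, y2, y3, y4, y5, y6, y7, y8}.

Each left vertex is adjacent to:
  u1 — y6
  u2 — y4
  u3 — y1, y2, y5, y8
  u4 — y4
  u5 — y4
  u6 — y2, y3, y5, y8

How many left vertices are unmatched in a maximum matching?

2

For example, pair u1-y6, u2-y4, u3-y1, u6-y3.
The set {u2, u4, u5} has only 1 neighbour ({y4}), so by Hall's theorem at most 4 of the 6 left vertices can be matched.
That matches 4 of the 6, leaving 2 unmatched; no matching can do better.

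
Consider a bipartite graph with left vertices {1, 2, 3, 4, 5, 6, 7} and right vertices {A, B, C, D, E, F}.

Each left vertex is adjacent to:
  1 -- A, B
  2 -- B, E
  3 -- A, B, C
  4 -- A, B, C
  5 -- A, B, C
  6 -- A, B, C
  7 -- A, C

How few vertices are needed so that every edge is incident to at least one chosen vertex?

A maximum matching has 4 edges (e.g. 1–A, 2–E, 3–C, 4–B).
By König's theorem the minimum vertex cover has the same size. One such cover is {2, A, B, C}.

4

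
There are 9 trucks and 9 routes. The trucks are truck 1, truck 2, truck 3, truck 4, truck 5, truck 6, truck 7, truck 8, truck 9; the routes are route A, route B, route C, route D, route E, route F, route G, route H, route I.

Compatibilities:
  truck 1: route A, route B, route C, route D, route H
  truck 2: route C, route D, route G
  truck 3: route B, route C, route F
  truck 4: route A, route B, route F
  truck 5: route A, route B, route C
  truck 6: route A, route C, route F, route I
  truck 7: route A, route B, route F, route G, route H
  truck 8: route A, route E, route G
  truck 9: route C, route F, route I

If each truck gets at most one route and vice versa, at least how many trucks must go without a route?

0

A valid assignment of size 9: truck 1-route H, truck 2-route D, truck 3-route C, truck 4-route B, truck 5-route A, truck 6-route F, truck 7-route G, truck 8-route E, truck 9-route I.
This saturates every truck, so 9 is the maximum.
That matches 9 of the 9, leaving 0 unmatched; no matching can do better.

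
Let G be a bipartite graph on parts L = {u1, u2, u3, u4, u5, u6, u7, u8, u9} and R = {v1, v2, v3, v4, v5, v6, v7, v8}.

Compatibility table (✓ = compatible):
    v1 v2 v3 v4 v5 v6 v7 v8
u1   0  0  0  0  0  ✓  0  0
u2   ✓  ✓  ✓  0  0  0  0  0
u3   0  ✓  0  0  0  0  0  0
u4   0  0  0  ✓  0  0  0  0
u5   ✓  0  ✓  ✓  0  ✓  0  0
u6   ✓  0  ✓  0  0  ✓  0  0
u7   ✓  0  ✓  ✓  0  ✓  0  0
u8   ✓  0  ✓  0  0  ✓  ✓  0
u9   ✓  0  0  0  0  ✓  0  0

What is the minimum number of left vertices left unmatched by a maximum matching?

One maximum matching: u1-v6, u2-v3, u3-v2, u4-v4, u5-v1, u8-v7.
The set {u1, u2, u3, u4, u5, u6, u7, u9} has only 5 neighbours ({v1, v2, v3, v4, v6}), so by Hall's theorem at most 6 of the 9 left vertices can be matched.
That matches 6 of the 9, leaving 3 unmatched; no matching can do better.

3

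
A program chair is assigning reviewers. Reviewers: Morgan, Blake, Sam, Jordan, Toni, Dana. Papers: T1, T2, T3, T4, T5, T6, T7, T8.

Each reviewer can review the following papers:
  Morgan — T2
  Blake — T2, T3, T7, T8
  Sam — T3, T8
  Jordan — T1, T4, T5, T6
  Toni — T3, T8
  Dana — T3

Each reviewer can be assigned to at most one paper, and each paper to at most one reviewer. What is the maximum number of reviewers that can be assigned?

For example, pair Morgan-T2, Blake-T7, Sam-T3, Jordan-T5, Toni-T8.
The set {Sam, Toni, Dana} has only 2 neighbours ({T3, T8}), so by Hall's theorem at most 5 of the 6 reviewers can be matched.

5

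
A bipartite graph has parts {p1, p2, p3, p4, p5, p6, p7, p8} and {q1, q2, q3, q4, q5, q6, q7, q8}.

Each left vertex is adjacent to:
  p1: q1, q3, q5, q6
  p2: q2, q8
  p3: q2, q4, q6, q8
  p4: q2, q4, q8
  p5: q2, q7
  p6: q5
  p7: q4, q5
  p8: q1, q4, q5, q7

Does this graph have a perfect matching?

Yes

A valid assignment of size 8: p1–q3, p2–q2, p3–q6, p4–q8, p5–q7, p6–q5, p7–q4, p8–q1.
Every left vertex is matched, so this is a perfect matching.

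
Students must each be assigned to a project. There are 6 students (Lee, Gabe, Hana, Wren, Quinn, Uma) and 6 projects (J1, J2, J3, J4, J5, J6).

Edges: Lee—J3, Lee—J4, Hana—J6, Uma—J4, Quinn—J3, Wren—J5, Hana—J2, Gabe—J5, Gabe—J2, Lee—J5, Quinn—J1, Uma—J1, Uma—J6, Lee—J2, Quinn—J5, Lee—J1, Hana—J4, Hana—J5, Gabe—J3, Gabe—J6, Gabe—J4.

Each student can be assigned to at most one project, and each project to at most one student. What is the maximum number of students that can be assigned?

A valid assignment of size 6: Lee–J4, Gabe–J3, Hana–J2, Wren–J5, Quinn–J1, Uma–J6.
All 6 students are matched, so no larger matching exists.

6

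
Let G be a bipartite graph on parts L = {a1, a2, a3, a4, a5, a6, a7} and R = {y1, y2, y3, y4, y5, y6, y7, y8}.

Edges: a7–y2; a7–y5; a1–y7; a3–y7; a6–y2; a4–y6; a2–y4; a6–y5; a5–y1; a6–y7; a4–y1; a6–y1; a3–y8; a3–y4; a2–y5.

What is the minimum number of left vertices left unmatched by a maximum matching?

One maximum matching: a1–y7, a2–y4, a3–y8, a4–y6, a5–y1, a6–y5, a7–y2.
All 7 left vertices are matched, so no larger matching exists.
That matches 7 of the 7, leaving 0 unmatched; no matching can do better.

0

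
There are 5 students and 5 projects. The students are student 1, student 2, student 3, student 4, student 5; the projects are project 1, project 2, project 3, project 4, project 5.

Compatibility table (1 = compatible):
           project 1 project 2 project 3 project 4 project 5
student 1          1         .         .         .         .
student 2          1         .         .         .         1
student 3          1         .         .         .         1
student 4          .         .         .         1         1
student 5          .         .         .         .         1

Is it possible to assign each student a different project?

The set {student 1, student 2, student 3, student 5} has only 2 neighbours ({project 1, project 5}), so by Hall's theorem at most 3 of the 5 students can be matched.
Hence no matching covers every student.

No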